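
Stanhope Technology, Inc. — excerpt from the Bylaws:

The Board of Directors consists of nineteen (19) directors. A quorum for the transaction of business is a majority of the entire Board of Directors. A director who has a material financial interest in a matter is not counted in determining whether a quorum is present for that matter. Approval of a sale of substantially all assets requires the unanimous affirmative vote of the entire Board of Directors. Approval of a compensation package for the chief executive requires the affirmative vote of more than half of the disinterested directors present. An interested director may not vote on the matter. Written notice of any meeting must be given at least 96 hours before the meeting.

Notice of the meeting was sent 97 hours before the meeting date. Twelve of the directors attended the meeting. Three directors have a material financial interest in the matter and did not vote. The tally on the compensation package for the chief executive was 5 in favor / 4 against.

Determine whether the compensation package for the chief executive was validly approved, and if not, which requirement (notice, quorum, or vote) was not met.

Notice: 97 hours given; 96 required (97 ≥ 96). Satisfied.
Quorum: 12 present, but the 3 interested directors do not count, leaving 9. Quorum is 10. Not satisfied.
Vote: the compensation package for the chief executive requires a majority of the disinterested directors present (12 − 3 = 9). A majority of 9 is 5, so 5 affirmative votes are needed; 5 voted in favor. Satisfied. (Moot — without a quorum no business can be validly transacted.)

Invalid — quorum requirement not satisfied.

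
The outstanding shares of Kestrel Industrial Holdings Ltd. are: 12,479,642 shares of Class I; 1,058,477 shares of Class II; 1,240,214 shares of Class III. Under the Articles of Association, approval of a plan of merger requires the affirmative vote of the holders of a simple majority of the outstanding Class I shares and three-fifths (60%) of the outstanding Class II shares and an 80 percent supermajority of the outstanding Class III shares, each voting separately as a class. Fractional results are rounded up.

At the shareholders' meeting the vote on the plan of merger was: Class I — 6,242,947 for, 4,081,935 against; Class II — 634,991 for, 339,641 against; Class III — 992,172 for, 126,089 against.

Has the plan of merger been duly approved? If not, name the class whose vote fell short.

Class I: a majority of 12479642 is 6239822; 6,239,822 required, 6,242,947 in favor — approved.
Class II: 3/5 of 1058477 = 635086.20, rounded up to 635087; 635,087 required, 634,991 in favor — not approved.
Class III: 4/5 of 1240214 = 992171.20, rounded up to 992172; 992,172 required, 992,172 in favor — approved.

Not approved — the Class II shares did not give the required vote.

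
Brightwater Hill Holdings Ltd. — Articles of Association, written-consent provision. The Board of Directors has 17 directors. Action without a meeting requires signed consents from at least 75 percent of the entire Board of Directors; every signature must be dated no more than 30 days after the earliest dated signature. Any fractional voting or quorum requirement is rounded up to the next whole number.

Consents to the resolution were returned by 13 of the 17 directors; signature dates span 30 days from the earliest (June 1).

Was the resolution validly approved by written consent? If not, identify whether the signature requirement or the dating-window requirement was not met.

Signatures required: at least 75 percent of 17 — 3/4 of 17 = 12.75, rounded up to 13, so 13 needed; 13 signed. Sufficient.
Dating window: the latest signature is 30 days after the earliest; the limit is 30 days. Within the window.

Effective — both the signature and dating-window requirements are satisfied.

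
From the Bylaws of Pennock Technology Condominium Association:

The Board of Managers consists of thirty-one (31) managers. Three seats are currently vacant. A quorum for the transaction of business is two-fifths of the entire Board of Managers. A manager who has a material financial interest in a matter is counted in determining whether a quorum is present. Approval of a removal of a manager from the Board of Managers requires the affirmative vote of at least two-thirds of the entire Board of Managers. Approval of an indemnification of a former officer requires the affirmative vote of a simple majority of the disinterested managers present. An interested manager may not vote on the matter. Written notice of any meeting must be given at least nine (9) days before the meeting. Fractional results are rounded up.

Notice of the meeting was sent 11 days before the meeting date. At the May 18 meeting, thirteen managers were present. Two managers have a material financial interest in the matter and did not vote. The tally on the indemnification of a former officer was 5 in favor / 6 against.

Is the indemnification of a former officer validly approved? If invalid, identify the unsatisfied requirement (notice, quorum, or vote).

Invalid — vote requirement not satisfied.

Notice: 11 days given; 9 required (11 ≥ 9). Satisfied.
Quorum: 13 present (interested managers count toward quorum); quorum is 13. Satisfied.
Vote: the indemnification of a former officer requires a majority of the disinterested managers present (13 − 2 = 11). A majority of 11 is 6, so 6 affirmative votes are needed; 5 voted in favor. Not satisfied.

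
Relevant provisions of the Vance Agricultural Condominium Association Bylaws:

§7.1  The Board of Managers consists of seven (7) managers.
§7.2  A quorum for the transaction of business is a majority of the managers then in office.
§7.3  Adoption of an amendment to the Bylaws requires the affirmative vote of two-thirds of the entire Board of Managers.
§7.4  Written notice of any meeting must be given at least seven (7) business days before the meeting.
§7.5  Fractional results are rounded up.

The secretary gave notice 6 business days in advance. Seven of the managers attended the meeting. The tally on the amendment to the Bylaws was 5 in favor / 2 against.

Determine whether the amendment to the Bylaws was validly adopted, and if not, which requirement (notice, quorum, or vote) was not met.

Invalid — notice requirement not satisfied.

Notice: 6 business days given; 7 required (6 < 7). Not satisfied.
Quorum: 7 present; quorum is 4. Satisfied.
Vote: the amendment to the Bylaws requires two-thirds of the entire Board of Managers (7). 2/3 of 7 = 4.67, rounded up to 5, so 5 affirmative votes are needed; 5 voted in favor. Satisfied.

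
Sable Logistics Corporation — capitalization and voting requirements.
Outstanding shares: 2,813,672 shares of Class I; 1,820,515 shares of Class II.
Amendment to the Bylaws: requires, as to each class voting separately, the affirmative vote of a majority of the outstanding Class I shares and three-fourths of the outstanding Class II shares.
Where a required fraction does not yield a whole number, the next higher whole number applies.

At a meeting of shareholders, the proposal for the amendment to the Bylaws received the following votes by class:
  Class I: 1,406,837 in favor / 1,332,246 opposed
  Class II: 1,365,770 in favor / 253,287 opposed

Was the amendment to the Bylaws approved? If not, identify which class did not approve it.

Approved — every class gave the required vote.

Class I: a majority of 2813672 is 1406837; 1,406,837 required, 1,406,837 in favor — approved.
Class II: 3/4 of 1820515 = 1365386.25, rounded up to 1365387; 1,365,387 required, 1,365,770 in favor — approved.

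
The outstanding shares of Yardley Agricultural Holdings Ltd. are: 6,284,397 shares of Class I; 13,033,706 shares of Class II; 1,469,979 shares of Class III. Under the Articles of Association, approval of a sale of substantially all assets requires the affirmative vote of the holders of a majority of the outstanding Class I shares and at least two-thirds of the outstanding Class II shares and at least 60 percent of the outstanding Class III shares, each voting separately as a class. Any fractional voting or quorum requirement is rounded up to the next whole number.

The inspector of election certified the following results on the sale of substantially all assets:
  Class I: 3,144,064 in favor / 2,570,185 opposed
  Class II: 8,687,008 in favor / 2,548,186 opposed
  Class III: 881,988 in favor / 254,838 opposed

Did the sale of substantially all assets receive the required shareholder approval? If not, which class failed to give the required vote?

Not approved — the Class II shares did not give the required vote.

Class I: a majority of 6284397 is 3142199; 3,142,199 required, 3,144,064 in favor — approved.
Class II: 2/3 of 13033706 = 8689137.33, rounded up to 8689138; 8,689,138 required, 8,687,008 in favor — not approved.
Class III: 3/5 of 1469979 = 881987.40, rounded up to 881988; 881,988 required, 881,988 in favor — approved.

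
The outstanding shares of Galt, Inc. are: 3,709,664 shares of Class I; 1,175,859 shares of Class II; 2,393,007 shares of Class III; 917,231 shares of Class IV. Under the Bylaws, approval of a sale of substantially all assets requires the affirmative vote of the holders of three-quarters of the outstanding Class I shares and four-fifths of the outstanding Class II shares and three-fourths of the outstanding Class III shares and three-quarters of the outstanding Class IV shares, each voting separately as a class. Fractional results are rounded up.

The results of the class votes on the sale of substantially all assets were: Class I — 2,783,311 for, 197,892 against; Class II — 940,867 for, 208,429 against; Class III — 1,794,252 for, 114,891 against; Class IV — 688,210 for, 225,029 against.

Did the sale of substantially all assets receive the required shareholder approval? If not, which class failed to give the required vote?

Class I: 3/4 of 3709664 = 2782248; 2,782,248 required, 2,783,311 in favor — approved.
Class II: 4/5 of 1175859 = 940687.20, rounded up to 940688; 940,688 required, 940,867 in favor — approved.
Class III: 3/4 of 2393007 = 1794755.25, rounded up to 1794756; 1,794,756 required, 1,794,252 in favor — not approved.
Class IV: 3/4 of 917231 = 687923.25, rounded up to 687924; 687,924 required, 688,210 in favor — approved.

Not approved — the Class III shares did not give the required vote.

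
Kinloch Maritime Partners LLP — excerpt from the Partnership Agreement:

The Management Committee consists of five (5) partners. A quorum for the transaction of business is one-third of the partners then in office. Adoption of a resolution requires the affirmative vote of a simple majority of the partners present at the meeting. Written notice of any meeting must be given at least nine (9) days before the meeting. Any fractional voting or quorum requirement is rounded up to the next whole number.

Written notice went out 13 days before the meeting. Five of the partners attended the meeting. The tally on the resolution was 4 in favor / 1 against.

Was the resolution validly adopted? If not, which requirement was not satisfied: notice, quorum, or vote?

Valid — all requirements satisfied.

Notice: 13 days given; 9 required (13 ≥ 9). Satisfied.
Quorum: 5 present; quorum is 2. Satisfied.
Vote: the resolution requires a majority of the partners present (5). A majority of 5 is 3, so 3 affirmative votes are needed; 4 voted in favor. Satisfied.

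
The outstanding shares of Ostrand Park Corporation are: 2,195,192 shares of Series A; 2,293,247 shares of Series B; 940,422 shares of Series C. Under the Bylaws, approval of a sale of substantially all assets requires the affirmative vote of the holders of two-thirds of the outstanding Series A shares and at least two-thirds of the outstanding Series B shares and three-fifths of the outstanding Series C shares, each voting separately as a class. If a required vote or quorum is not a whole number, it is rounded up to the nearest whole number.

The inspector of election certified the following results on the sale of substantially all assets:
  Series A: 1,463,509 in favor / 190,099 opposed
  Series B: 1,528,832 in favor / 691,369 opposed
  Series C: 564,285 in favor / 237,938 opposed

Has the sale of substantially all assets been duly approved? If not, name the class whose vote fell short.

Approved — every class gave the required vote.

Series A: 2/3 of 2195192 = 1463461.33, rounded up to 1463462; 1,463,462 required, 1,463,509 in favor — approved.
Series B: 2/3 of 2293247 = 1528831.33, rounded up to 1528832; 1,528,832 required, 1,528,832 in favor — approved.
Series C: 3/5 of 940422 = 564253.20, rounded up to 564254; 564,254 required, 564,285 in favor — approved.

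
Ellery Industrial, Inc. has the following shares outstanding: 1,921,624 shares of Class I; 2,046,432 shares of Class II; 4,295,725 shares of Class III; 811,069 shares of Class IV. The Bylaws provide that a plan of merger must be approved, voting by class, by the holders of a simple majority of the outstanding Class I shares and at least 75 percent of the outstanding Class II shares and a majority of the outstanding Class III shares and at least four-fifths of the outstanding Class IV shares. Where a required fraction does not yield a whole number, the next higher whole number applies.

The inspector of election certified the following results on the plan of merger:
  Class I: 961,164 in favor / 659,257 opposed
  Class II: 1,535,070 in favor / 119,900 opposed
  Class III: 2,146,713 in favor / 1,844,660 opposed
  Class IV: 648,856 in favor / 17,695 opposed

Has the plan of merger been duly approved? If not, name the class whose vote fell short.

Class I: a majority of 1921624 is 960813; 960,813 required, 961,164 in favor — approved.
Class II: 3/4 of 2046432 = 1534824; 1,534,824 required, 1,535,070 in favor — approved.
Class III: a majority of 4295725 is 2147863; 2,147,863 required, 2,146,713 in favor — not approved.
Class IV: 4/5 of 811069 = 648855.20, rounded up to 648856; 648,856 required, 648,856 in favor — approved.

Not approved — the Class III shares did not give the required vote.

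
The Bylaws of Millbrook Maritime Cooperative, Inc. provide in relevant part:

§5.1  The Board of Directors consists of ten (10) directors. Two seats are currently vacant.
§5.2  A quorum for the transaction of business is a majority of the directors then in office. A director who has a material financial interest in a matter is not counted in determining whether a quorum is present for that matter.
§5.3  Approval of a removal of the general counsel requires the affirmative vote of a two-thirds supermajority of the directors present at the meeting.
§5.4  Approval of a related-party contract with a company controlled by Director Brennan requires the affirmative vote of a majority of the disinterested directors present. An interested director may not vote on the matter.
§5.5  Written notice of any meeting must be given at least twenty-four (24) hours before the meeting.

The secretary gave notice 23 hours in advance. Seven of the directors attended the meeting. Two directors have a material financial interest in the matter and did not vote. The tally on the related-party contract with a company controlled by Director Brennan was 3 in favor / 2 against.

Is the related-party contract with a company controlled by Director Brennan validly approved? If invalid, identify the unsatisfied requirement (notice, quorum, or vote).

Notice: 23 hours given; 24 required (23 < 24). Not satisfied.
Quorum: 7 present, but the 2 interested directors do not count, leaving 5. Quorum is 5. Satisfied.
Vote: the related-party contract with a company controlled by Director Brennan requires a majority of the disinterested directors present (7 − 2 = 5). A majority of 5 is 3, so 3 affirmative votes are needed; 3 voted in favor. Satisfied.

Invalid — notice requirement not satisfied.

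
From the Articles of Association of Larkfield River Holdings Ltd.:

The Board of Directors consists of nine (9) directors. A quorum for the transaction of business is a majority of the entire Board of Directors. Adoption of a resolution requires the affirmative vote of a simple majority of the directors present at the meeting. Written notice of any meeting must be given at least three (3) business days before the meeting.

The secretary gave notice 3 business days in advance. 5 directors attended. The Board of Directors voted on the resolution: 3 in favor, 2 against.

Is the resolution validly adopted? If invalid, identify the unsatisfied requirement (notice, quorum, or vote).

Notice: 3 business days given; 3 required (3 ≥ 3). Satisfied.
Quorum: 5 present; quorum is 5. Satisfied.
Vote: the resolution requires a majority of the directors present (5). A majority of 5 is 3, so 3 affirmative votes are needed; 3 voted in favor. Satisfied.

Valid — all requirements satisfied.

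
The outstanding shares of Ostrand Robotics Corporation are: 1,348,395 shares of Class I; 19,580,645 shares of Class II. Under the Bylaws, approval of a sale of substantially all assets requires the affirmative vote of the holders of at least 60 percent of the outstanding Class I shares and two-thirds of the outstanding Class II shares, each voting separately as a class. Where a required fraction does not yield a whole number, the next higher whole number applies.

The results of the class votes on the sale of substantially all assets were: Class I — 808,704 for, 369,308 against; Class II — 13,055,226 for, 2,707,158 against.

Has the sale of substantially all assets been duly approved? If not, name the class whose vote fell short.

Not approved — the Class I shares did not give the required vote.

Class I: 3/5 of 1348395 = 809037; 809,037 required, 808,704 in favor — not approved.
Class II: 2/3 of 19580645 = 13053763.33, rounded up to 13053764; 13,053,764 required, 13,055,226 in favor — approved.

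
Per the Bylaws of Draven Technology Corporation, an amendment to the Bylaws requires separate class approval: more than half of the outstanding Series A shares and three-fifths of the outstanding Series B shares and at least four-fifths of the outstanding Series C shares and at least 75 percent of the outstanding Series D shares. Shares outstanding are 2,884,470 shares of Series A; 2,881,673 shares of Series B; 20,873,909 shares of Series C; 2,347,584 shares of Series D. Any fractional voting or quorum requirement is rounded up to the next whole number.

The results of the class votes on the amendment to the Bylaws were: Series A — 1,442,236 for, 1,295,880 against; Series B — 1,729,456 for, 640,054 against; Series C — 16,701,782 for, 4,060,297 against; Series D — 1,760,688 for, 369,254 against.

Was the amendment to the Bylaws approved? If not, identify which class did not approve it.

Series A: a majority of 2884470 is 1442236; 1,442,236 required, 1,442,236 in favor — approved.
Series B: 3/5 of 2881673 = 1729003.80, rounded up to 1729004; 1,729,004 required, 1,729,456 in favor — approved.
Series C: 4/5 of 20873909 = 16699127.20, rounded up to 16699128; 16,699,128 required, 16,701,782 in favor — approved.
Series D: 3/4 of 2347584 = 1760688; 1,760,688 required, 1,760,688 in favor — approved.

Approved — every class gave the required vote.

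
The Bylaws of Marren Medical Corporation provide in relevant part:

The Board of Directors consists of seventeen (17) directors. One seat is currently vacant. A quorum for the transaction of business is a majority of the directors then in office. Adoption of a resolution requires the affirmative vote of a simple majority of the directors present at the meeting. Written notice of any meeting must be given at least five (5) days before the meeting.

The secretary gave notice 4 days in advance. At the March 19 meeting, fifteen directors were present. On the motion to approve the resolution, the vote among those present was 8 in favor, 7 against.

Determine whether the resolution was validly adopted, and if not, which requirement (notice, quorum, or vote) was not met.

Invalid — notice requirement not satisfied.

Notice: 4 days given; 5 required (4 < 5). Not satisfied.
Quorum: 15 present; quorum is 9. Satisfied.
Vote: the resolution requires a majority of the directors present (15). A majority of 15 is 8, so 8 affirmative votes are needed; 8 voted in favor. Satisfied.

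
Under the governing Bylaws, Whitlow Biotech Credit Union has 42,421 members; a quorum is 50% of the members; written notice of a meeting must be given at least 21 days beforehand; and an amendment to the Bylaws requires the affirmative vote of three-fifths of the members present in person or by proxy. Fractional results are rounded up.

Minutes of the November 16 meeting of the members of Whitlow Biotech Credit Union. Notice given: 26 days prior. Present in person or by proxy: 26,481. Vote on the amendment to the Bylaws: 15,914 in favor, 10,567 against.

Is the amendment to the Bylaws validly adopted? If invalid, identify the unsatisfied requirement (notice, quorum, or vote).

Notice: 26 days given; 21 required. Satisfied.
Quorum: 50% of 42,421 = 21,210.50, rounded up to 21,211; 26,481 present. Satisfied.
Vote: requires three-fifths of those present (26,481); 3/5 of 26481 = 15888.60, rounded up to 15889, so 15,889 needed; 15,914 in favor. Satisfied.

Valid — all requirements satisfied.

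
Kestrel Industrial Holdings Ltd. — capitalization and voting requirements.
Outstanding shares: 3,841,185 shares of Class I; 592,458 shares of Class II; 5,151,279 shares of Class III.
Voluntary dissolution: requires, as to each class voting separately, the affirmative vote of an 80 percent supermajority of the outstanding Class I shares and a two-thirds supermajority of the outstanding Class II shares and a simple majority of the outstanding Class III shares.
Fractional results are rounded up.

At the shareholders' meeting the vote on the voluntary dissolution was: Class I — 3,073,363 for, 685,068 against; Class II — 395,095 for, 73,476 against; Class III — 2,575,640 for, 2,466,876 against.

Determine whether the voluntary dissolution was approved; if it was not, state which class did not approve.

Approved — every class gave the required vote.

Class I: 4/5 of 3841185 = 3072948; 3,072,948 required, 3,073,363 in favor — approved.
Class II: 2/3 of 592458 = 394972; 394,972 required, 395,095 in favor — approved.
Class III: a majority of 5151279 is 2575640; 2,575,640 required, 2,575,640 in favor — approved.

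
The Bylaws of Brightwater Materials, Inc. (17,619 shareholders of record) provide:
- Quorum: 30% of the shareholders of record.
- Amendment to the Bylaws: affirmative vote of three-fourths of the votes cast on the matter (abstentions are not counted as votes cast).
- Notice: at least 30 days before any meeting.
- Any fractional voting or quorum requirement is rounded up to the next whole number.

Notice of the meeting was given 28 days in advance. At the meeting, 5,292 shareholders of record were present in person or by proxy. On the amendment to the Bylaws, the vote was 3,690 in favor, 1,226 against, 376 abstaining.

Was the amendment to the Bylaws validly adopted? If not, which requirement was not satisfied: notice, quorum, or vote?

Notice: 28 days given; 30 required. Not satisfied.
Quorum: 30% of 17,619 = 5,285.70, rounded up to 5,286; 5,292 present. Satisfied.
Vote: requires three-fourths of the votes cast (5,292 − 376 abstaining = 4,916); 3/4 of 4916 = 3687, so 3,687 needed; 3,690 in favor. Satisfied.

Invalid — notice requirement not satisfied.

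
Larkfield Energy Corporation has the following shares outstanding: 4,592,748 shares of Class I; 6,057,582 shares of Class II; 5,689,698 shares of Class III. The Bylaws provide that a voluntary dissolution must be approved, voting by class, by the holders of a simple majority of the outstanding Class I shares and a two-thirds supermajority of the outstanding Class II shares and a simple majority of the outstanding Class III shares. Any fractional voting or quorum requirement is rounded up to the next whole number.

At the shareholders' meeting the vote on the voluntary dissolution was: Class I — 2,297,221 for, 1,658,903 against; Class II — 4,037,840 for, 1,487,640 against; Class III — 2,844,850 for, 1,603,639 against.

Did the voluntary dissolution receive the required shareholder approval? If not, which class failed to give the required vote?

Not approved — the Class II shares did not give the required vote.

Class I: a majority of 4592748 is 2296375; 2,296,375 required, 2,297,221 in favor — approved.
Class II: 2/3 of 6057582 = 4038388; 4,038,388 required, 4,037,840 in favor — not approved.
Class III: a majority of 5689698 is 2844850; 2,844,850 required, 2,844,850 in favor — approved.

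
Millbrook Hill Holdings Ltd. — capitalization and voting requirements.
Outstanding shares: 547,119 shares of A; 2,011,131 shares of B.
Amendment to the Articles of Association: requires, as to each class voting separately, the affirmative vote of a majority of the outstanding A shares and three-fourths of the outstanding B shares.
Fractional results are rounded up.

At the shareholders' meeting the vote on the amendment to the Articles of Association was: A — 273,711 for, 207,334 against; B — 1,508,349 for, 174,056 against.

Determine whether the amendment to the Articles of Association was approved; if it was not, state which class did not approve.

A: a majority of 547119 is 273560; 273,560 required, 273,711 in favor — approved.
B: 3/4 of 2011131 = 1508348.25, rounded up to 1508349; 1,508,349 required, 1,508,349 in favor — approved.

Approved — every class gave the required vote.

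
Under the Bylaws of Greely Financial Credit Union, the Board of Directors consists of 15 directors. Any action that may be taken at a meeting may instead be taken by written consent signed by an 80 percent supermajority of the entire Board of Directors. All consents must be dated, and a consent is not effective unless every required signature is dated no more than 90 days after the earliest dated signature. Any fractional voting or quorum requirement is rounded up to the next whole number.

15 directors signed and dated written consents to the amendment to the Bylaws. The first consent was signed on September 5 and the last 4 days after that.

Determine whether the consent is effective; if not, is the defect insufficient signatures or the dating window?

Signatures required: an 80 percent supermajority of 15 — 4/5 of 15 = 12, so 12 needed; 15 signed. Sufficient.
Dating window: the latest signature is 4 days after the earliest; the limit is 90 days. Within the window.

Effective — both the signature and dating-window requirements are satisfied.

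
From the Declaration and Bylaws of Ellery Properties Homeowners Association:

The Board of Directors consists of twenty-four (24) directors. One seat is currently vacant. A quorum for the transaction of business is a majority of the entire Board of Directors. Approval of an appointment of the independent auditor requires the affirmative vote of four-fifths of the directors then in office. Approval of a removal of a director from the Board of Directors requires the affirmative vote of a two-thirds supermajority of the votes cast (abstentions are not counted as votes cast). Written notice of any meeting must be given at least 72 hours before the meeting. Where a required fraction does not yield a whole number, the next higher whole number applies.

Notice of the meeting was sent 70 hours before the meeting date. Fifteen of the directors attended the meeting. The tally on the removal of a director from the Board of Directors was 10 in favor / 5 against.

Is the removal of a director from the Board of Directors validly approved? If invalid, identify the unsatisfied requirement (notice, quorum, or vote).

Invalid — notice requirement not satisfied.

Notice: 70 hours given; 72 required (70 < 72). Not satisfied.
Quorum: 15 present; quorum is 13. Satisfied.
Vote: the removal of a director from the Board of Directors requires two-thirds of the votes cast (15). 2/3 of 15 = 10, so 10 affirmative votes are needed; 10 voted in favor. Satisfied.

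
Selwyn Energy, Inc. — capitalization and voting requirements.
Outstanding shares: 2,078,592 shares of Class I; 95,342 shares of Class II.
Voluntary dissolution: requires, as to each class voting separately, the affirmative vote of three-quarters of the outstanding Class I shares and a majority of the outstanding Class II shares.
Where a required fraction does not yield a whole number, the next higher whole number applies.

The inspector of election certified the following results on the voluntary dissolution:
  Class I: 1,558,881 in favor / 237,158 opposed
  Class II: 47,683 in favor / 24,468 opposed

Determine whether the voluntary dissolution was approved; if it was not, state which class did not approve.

Not approved — the Class I shares did not give the required vote.

Class I: 3/4 of 2078592 = 1558944; 1,558,944 required, 1,558,881 in favor — not approved.
Class II: a majority of 95342 is 47672; 47,672 required, 47,683 in favor — approved.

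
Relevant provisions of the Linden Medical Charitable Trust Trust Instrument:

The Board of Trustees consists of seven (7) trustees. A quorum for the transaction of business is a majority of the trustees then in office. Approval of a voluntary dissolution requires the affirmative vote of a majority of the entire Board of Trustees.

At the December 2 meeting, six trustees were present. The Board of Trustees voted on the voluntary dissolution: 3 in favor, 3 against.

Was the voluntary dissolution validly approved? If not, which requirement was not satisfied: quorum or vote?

Quorum: 6 present; quorum is 4. Satisfied.
Vote: the voluntary dissolution requires a majority of the entire Board of Trustees (7). A majority of 7 is 4, so 4 affirmative votes are needed; 3 voted in favor. Not satisfied.

Invalid — vote requirement not satisfied.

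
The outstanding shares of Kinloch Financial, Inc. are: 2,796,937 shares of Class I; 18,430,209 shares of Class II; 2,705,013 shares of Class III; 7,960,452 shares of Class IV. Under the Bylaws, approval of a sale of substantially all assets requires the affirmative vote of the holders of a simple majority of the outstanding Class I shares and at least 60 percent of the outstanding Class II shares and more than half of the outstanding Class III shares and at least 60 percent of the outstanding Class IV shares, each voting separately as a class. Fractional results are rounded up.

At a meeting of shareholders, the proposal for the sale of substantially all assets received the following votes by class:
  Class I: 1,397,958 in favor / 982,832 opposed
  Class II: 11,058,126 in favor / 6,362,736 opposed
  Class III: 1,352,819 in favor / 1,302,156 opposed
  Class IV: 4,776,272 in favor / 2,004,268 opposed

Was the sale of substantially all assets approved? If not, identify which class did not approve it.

Class I: a majority of 2796937 is 1398469; 1,398,469 required, 1,397,958 in favor — not approved.
Class II: 3/5 of 18430209 = 11058125.40, rounded up to 11058126; 11,058,126 required, 11,058,126 in favor — approved.
Class III: a majority of 2705013 is 1352507; 1,352,507 required, 1,352,819 in favor — approved.
Class IV: 3/5 of 7960452 = 4776271.20, rounded up to 4776272; 4,776,272 required, 4,776,272 in favor — approved.

Not approved — the Class I shares did not give the required vote.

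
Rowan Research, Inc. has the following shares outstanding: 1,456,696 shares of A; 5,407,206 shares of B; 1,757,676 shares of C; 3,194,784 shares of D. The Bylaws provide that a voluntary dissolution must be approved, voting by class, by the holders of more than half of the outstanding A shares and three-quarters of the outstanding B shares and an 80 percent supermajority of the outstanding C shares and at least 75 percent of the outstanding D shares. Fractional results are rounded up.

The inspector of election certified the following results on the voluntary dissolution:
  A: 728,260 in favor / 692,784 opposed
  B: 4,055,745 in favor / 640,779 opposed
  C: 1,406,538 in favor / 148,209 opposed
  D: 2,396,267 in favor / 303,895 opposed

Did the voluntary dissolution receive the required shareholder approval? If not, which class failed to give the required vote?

A: a majority of 1456696 is 728349; 728,349 required, 728,260 in favor — not approved.
B: 3/4 of 5407206 = 4055404.50, rounded up to 4055405; 4,055,405 required, 4,055,745 in favor — approved.
C: 4/5 of 1757676 = 1406140.80, rounded up to 1406141; 1,406,141 required, 1,406,538 in favor — approved.
D: 3/4 of 3194784 = 2396088; 2,396,088 required, 2,396,267 in favor — approved.

Not approved — the A shares did not give the required vote.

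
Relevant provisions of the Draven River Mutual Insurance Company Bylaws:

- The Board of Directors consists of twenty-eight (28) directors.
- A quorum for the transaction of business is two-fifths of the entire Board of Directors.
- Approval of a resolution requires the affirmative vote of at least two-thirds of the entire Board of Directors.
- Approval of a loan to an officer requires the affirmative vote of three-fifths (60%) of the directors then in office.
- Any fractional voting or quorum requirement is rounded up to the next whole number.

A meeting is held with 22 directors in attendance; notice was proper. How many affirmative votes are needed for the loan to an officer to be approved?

17

The loan to an officer requires three-fifths of the directors then in office (28).
3/5 of 28 = 16.80, rounded up to 17.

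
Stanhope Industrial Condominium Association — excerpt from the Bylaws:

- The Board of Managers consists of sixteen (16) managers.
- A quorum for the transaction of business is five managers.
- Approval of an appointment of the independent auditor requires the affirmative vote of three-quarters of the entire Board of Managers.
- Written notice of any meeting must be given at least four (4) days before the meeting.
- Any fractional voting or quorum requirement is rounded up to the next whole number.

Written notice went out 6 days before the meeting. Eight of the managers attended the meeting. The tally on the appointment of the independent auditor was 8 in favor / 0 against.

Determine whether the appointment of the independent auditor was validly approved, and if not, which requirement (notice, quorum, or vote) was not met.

Notice: 6 days given; 4 required (6 ≥ 4). Satisfied.
Quorum: 8 present; quorum is 5. Satisfied.
Vote: the appointment of the independent auditor requires three-fourths of the entire Board of Managers (16). 3/4 of 16 = 12, so 12 affirmative votes are needed; 8 voted in favor. Not satisfied.

Invalid — vote requirement not satisfied.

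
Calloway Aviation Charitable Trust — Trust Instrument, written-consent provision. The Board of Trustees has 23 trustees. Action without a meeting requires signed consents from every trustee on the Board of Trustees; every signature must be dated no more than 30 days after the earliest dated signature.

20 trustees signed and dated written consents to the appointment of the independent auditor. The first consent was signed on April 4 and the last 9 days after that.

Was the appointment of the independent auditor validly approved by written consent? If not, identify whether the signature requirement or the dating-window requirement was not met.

Not effective — insufficient signatures.

Signatures required: the unanimous vote of 23 — unanimous means all 23, so 23 needed; 20 signed. Insufficient.
Dating window: the latest signature is 9 days after the earliest; the limit is 30 days. Within the window.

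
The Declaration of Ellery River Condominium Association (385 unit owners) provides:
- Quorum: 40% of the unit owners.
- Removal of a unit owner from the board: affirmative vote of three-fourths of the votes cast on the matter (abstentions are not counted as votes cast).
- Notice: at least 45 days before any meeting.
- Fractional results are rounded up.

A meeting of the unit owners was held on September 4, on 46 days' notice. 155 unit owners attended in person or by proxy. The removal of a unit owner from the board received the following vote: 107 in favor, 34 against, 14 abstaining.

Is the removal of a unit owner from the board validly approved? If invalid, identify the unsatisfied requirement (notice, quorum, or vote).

Notice: 46 days given; 45 required. Satisfied.
Quorum: 40% of 385 = 154; 155 present. Satisfied.
Vote: requires three-fourths of the votes cast (155 − 14 abstaining = 141); 3/4 of 141 = 105.75, rounded up to 106, so 106 needed; 107 in favor. Satisfied.

Valid — all requirements satisfied.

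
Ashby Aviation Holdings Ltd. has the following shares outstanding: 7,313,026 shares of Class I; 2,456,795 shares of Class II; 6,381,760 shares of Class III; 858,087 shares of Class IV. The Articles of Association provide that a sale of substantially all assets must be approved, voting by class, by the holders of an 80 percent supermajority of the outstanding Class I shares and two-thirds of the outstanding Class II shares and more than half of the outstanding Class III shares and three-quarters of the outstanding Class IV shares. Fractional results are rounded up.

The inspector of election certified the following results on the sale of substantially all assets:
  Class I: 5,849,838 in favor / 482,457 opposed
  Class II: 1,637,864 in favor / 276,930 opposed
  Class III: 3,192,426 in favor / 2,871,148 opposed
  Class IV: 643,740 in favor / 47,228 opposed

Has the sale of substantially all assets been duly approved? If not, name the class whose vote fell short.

Not approved — the Class I shares did not give the required vote.

Class I: 4/5 of 7313026 = 5850420.80, rounded up to 5850421; 5,850,421 required, 5,849,838 in favor — not approved.
Class II: 2/3 of 2456795 = 1637863.33, rounded up to 1637864; 1,637,864 required, 1,637,864 in favor — approved.
Class III: a majority of 6381760 is 3190881; 3,190,881 required, 3,192,426 in favor — approved.
Class IV: 3/4 of 858087 = 643565.25, rounded up to 643566; 643,566 required, 643,740 in favor — approved.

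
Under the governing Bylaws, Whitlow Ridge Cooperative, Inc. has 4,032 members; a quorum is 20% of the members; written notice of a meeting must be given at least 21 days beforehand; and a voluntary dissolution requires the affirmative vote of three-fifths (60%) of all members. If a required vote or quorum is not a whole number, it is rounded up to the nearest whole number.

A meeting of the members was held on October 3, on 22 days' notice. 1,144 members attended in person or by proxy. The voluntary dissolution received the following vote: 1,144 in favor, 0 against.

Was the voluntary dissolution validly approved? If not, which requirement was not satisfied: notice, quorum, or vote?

Invalid — vote requirement not satisfied.

Notice: 22 days given; 21 required. Satisfied.
Quorum: 20% of 4,032 = 806.40, rounded up to 807; 1,144 present. Satisfied.
Vote: requires three-fifths of all members (4,032); 3/5 of 4032 = 2419.20, rounded up to 2420, so 2,420 needed; 1,144 in favor. Not satisfied.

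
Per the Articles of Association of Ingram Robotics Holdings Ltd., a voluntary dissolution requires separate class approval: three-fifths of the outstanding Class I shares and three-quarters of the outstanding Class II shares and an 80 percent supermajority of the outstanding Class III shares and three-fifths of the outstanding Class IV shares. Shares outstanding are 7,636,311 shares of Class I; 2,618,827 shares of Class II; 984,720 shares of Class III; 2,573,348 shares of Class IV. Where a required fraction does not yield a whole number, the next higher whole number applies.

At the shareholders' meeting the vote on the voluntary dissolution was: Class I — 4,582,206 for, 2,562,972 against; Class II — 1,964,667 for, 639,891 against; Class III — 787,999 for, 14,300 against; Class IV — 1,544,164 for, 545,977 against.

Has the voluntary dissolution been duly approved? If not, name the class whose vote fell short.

Approved — every class gave the required vote.

Class I: 3/5 of 7636311 = 4581786.60, rounded up to 4581787; 4,581,787 required, 4,582,206 in favor — approved.
Class II: 3/4 of 2618827 = 1964120.25, rounded up to 1964121; 1,964,121 required, 1,964,667 in favor — approved.
Class III: 4/5 of 984720 = 787776; 787,776 required, 787,999 in favor — approved.
Class IV: 3/5 of 2573348 = 1544008.80, rounded up to 1544009; 1,544,009 required, 1,544,164 in favor — approved.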